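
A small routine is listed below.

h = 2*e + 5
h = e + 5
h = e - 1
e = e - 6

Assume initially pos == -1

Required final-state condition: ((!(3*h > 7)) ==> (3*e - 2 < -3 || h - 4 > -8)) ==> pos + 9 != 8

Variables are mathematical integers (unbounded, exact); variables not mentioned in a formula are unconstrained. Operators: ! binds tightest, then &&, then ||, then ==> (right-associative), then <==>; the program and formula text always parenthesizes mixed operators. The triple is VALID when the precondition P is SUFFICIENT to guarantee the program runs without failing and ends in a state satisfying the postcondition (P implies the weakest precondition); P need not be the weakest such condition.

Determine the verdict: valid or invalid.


Working backward. After the program, the postcondition ((!(3*h > 7)) ==> (3*e - 2 < -3 || h - 4 > -8)) ==> pos + 9 != 8 must hold; in canonical form it is ((!(3*h > 7)) ==> (3*e < -1 || h > -4)) ==> pos != -1.
Before e := e - 6: ((!(3*h > 7)) ==> (3*e < 17 || h > -4)) ==> pos != -1
Before h := e - 1: ((!(3*e > 10)) ==> (3*e < 17 || e > -3)) ==> pos != -1
Before h := e + 5: ((!(3*e > 10)) ==> (3*e < 17 || e > -3)) ==> pos != -1
Before h := 2*e + 5: ((!(3*e > 10)) ==> (3*e < 17 || e > -3)) ==> pos != -1
The weakest precondition is ((!(3*e > 10)) ==> (3*e < 17 || e > -3)) ==> pos != -1.
Check whether pos == -1 implies it.
Countermodel: at the initial state e = 4, pos = -1, the precondition holds but the weakest precondition fails.
Answer: invalid


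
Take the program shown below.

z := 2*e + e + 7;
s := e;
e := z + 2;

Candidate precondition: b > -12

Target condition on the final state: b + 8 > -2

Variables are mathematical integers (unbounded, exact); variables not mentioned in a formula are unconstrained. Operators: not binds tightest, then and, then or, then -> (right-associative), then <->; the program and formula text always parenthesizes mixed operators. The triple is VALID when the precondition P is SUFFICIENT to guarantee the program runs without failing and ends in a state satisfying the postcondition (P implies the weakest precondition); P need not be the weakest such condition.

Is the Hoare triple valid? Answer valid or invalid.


Working backward. After the program, the postcondition b + 8 > -2 must hold; in canonical form it is b > -10.
Before e := z + 2: b > -10
Before s := e: b > -10
Before z := 2*e + e + 7: b > -10
The weakest precondition is b > -10.
Check whether b > -12 implies it.
Countermodel: at the initial state b = -11, the precondition holds but the weakest precondition fails.
Answer: invalid


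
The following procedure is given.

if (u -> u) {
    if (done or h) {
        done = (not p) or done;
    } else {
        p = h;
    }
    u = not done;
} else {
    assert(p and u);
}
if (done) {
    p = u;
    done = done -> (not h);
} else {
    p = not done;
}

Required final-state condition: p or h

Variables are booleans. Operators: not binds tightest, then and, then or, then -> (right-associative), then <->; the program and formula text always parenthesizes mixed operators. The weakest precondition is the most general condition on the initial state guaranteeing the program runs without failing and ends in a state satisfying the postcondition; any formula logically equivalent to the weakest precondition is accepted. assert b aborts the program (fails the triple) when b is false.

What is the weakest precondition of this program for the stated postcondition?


Working backward. After the program, p or h must hold.
Then branch requires u or h; else branch requires (not done) or h.
Before the if: (done -> (u or h)) and ((not done) -> ((not done) or h))
Then branch requires ((done or h) -> ((((not p) or done) -> ((not ((not p) or done)) or h)) and ((not ((not p) or done)) -> ((not ((not p) or done)) or h)))) and ((not (done or h)) -> ((done -> ((not done) or h)) and ((not done) -> ((not done) or h)))); else branch requires p and u and (done -> (u or h)) and ((not done) -> ((not done) or h)).
Before the if: ((done or h) -> ((((not p) or done) -> ((not ((not p) or done)) or h)) and ((not ((not p) or done)) -> ((not ((not p) or done)) or h)))) and ((not (done or h)) -> ((done -> ((not done) or h)) and ((not done) -> ((not done) or h))))
Answer: WP = ((done or h) -> ((((not p) or done) -> ((not ((not p) or done)) or h)) and ((not ((not p) or done)) -> ((not ((not p) or done)) or h)))) and ((not (done or h)) -> ((done -> ((not done) or h)) and ((not done) -> ((not done) or h))))


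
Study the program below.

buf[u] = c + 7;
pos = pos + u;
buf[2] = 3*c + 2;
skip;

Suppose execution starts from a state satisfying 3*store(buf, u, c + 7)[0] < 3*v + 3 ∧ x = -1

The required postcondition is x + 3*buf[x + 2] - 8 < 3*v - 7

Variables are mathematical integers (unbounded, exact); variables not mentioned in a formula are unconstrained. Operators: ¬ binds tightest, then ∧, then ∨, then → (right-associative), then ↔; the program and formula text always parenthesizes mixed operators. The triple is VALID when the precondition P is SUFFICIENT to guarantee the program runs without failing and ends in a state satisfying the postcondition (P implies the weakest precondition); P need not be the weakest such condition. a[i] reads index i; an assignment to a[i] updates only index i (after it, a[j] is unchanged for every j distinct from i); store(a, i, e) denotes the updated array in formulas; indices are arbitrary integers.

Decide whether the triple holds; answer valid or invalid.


Working backward. After the program, the postcondition x + 3*buf[x + 2] - 8 < 3*v - 7 must hold; in canonical form it is 3*buf[x + 2] + x < 3*v + 1.
Before skip: 3*buf[x + 2] + x < 3*v + 1
Before buf[2] := 3*c + 2: 3*store(buf, 2, 3*c + 2)[x + 2] + x < 3*v + 1
Before pos := pos + u: 3*store(buf, 2, 3*c + 2)[x + 2] + x < 3*v + 1
Before buf[u] := c + 7: 3*store(store(buf, u, c + 7), 2, 3*c + 2)[x + 2] + x < 3*v + 1
The weakest precondition is 3*store(store(buf, u, c + 7), 2, 3*c + 2)[x + 2] + x < 3*v + 1.
Check whether 3*store(buf, u, c + 7)[0] < 3*v + 3 ∧ x = -1 implies it.
Countermodel: at the initial state buf = {[0] = -17422, [1] = 15216, [2] = 15216, elsewhere 15216}, c = -17429, u = 0, v = 15215, x = -1, the precondition holds but the weakest precondition fails.
Answer: invalid


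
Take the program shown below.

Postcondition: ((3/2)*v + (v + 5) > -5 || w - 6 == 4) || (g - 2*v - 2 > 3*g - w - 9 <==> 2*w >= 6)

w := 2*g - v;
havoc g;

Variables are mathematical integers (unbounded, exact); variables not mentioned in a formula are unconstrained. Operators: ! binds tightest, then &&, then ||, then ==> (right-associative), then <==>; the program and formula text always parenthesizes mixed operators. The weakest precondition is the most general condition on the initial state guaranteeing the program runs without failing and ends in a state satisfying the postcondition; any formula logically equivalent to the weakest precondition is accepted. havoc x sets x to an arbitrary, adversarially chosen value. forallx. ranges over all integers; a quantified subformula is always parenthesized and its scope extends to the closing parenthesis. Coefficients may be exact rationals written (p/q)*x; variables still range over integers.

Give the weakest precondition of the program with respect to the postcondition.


Working backward. After the program, the postcondition ((3/2)*v + (v + 5) > -5 || w - 6 == 4) || (g - 2*v - 2 > 3*g - w - 9 <==> 2*w >= 6) must hold; in canonical form it is (5/2)*v > -10 || w == 10 || (w > 2*g + 2*v - 7 <==> 2*w >= 6).
Before havoc g: forall g_1. ((5/2)*v > -10 || w == 10 || (w > 2*g_1 + 2*v - 7 <==> 2*w >= 6))
Before w := 2*g - v: forall g_1. ((5/2)*v > -10 || 2*g == v + 10 || (2*g > 2*g_1 + 3*v - 7 <==> 4*g >= 2*v + 6))
Answer: WP = forall g_1. ((5/2)*v > -10 || 2*g == v + 10 || (2*g > 2*g_1 + 3*v - 7 <==> 4*g >= 2*v + 6))


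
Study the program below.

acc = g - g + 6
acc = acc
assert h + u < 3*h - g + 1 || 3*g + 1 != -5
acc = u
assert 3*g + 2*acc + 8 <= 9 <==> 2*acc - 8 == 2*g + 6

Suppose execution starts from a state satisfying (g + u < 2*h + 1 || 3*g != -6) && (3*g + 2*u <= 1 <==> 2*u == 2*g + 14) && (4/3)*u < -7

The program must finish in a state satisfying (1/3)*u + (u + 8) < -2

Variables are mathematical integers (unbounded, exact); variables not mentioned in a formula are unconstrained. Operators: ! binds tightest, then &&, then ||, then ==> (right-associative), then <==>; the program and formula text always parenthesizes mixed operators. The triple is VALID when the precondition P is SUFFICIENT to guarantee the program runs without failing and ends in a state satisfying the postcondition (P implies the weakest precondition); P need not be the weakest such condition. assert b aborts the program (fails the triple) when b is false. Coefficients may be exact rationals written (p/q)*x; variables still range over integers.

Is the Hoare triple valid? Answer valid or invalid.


Working backward. After the program, the postcondition (1/3)*u + (u + 8) < -2 must hold; in canonical form it is (4/3)*u < -10.
Before assert 3*g + 2*acc + 8 <= 9 <==> 2*acc - 8 == 2*g + 6: (2*acc + 3*g <= 1 <==> 2*acc == 2*g + 14) && (4/3)*u < -10
Before acc := u: (3*g + 2*u <= 1 <==> 2*u == 2*g + 14) && (4/3)*u < -10
Before assert h + u < 3*h - g + 1 || 3*g + 1 != -5: (g + u < 2*h + 1 || 3*g != -6) && (3*g + 2*u <= 1 <==> 2*u == 2*g + 14) && (4/3)*u < -10
Before acc := acc: (g + u < 2*h + 1 || 3*g != -6) && (3*g + 2*u <= 1 <==> 2*u == 2*g + 14) && (4/3)*u < -10
Before acc := g - g + 6: (g + u < 2*h + 1 || 3*g != -6) && (3*g + 2*u <= 1 <==> 2*u == 2*g + 14) && (4/3)*u < -10
The weakest precondition is (g + u < 2*h + 1 || 3*g != -6) && (3*g + 2*u <= 1 <==> 2*u == 2*g + 14) && (4/3)*u < -10.
Check whether (g + u < 2*h + 1 || 3*g != -6) && (3*g + 2*u <= 1 <==> 2*u == 2*g + 14) && (4/3)*u < -7 implies it.
Countermodel: at the initial state g = 5, h = 0, u = -6, the precondition holds but the weakest precondition fails.
Answer: invalid


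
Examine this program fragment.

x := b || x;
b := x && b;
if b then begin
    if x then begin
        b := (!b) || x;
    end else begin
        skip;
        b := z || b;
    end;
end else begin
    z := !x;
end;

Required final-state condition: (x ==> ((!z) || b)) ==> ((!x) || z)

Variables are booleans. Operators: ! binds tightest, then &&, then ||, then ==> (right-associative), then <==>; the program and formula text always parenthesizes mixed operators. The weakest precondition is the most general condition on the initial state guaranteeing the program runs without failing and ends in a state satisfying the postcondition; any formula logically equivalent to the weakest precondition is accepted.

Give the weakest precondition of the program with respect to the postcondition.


Working backward. After the program, (x ==> ((!z) || b)) ==> ((!x) || z) must hold.
Then branch requires (x ==> ((x ==> ((!z) || (!b) || x)) ==> ((!x) || z))) && ((!x) ==> ((!x) || z)); else branch requires (x ==> (x || b)) ==> (!x).
Before the if: (b ==> ((x ==> ((x ==> ((!z) || (!b) || x)) ==> ((!x) || z))) && ((!x) ==> ((!x) || z)))) && ((!b) ==> ((x ==> (x || b)) ==> (!x)))
Before b := x && b: ((x && b) ==> ((x ==> ((x ==> ((!z) || (!(x && b)) || x)) ==> ((!x) || z))) && ((!x) ==> ((!x) || z)))) && ((!(x && b)) ==> ((x ==> (x || (x && b))) ==> (!x)))
Before x := b || x: (((b || x) && b) ==> (((b || x) ==> (((b || x) ==> ((!z) || (!((b || x) && b)) || b || x)) ==> ((!(b || x)) || z))) && ((!(b || x)) ==> ((!(b || x)) || z)))) && ((!((b || x) && b)) ==> (((b || x) ==> (b || x || ((b || x) && b))) ==> (!(b || x))))
Answer: WP = (((b || x) && b) ==> (((b || x) ==> (((b || x) ==> ((!z) || (!((b || x) && b)) || b || x)) ==> ((!(b || x)) || z))) && ((!(b || x)) ==> ((!(b || x)) || z)))) && ((!((b || x) && b)) ==> (((b || x) ==> (b || x || ((b || x) && b))) ==> (!(b || x))))


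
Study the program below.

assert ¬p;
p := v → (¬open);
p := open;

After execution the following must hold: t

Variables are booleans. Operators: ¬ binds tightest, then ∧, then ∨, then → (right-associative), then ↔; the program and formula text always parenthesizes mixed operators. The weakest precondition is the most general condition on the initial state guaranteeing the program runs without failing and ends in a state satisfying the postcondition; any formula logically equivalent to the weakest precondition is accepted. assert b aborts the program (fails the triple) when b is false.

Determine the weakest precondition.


Working backward. After the program, t must hold.
Before p := open: t
Before p := v → (¬open): t
Before assert ¬p: (¬p) ∧ t
Answer: WP = (¬p) ∧ t


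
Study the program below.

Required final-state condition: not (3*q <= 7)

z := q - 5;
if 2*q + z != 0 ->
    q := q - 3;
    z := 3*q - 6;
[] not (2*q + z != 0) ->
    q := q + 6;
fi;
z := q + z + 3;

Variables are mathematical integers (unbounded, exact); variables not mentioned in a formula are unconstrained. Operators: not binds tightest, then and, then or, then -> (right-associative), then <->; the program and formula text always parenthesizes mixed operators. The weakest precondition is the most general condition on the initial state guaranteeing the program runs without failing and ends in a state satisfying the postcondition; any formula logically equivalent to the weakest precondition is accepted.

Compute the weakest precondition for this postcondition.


Working backward. After the program, not (3*q <= 7) must hold.
Before z := q + z + 3: not (3*q <= 7)
Then branch requires not (3*q <= 16); else branch requires not (3*q <= -11).
Before the if: (2*q + z != 0 -> (not (3*q <= 16))) and ((not (2*q + z != 0)) -> (not (3*q <= -11)))
Before z := q - 5: (3*q != 5 -> (not (3*q <= 16))) and ((not (3*q != 5)) -> (not (3*q <= -11)))
Answer: WP = (3*q != 5 -> (not (3*q <= 16))) and ((not (3*q != 5)) -> (not (3*q <= -11)))


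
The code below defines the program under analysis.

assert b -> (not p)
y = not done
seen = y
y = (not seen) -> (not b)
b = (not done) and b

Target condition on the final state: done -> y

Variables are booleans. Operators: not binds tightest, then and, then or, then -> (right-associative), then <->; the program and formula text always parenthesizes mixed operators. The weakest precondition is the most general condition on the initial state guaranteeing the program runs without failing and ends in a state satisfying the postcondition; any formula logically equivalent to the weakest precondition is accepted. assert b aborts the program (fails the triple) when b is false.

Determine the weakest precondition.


Working backward. After the program, done -> y must hold.
Before b := (not done) and b: done -> y
Before y := (not seen) -> (not b): done -> ((not seen) -> (not b))
Before seen := y: done -> ((not y) -> (not b))
Before y := not done: done -> (done -> (not b))
Before assert b -> (not p): (b -> (not p)) and (done -> (done -> (not b)))
Answer: WP = (b -> (not p)) and (done -> (done -> (not b)))


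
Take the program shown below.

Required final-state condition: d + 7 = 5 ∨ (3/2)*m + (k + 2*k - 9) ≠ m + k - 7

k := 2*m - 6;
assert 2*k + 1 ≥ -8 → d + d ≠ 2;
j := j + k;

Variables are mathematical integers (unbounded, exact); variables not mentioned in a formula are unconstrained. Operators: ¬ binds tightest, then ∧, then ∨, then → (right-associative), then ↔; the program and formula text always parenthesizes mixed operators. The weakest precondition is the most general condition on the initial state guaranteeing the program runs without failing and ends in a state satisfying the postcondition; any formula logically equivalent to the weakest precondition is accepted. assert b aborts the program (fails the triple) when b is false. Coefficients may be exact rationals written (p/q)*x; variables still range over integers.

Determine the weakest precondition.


Working backward. After the program, the postcondition d + 7 = 5 ∨ (3/2)*m + (k + 2*k - 9) ≠ m + k - 7 must hold; in canonical form it is d = -2 ∨ 2*k + (1/2)*m ≠ 2.
Before j := j + k: d = -2 ∨ 2*k + (1/2)*m ≠ 2
Before assert 2*k + 1 ≥ -8 → d + d ≠ 2: (2*k ≥ -9 → 2*d ≠ 2) ∧ (d = -2 ∨ 2*k + (1/2)*m ≠ 2)
Before k := 2*m - 6: (4*m ≥ 3 → 2*d ≠ 2) ∧ (d = -2 ∨ (9/2)*m ≠ 14)
Answer: WP = (4*m ≥ 3 → 2*d ≠ 2) ∧ (d = -2 ∨ (9/2)*m ≠ 14)


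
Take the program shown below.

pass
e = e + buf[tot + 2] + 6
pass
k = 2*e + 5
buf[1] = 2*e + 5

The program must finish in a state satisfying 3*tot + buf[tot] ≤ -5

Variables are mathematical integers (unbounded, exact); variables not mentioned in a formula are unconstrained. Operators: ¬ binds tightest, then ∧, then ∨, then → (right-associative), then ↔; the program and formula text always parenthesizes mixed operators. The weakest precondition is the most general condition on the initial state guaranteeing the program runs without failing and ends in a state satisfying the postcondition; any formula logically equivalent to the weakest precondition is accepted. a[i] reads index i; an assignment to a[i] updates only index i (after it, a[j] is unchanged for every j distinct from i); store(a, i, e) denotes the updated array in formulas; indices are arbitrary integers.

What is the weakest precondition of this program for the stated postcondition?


Working backward. After the program, the postcondition 3*tot + buf[tot] ≤ -5 must hold; in canonical form it is buf[tot] + 3*tot ≤ -5.
Before buf[1] := 2*e + 5: store(buf, 1, 2*e + 5)[tot] + 3*tot ≤ -5
Before k := 2*e + 5: store(buf, 1, 2*e + 5)[tot] + 3*tot ≤ -5
Before skip: store(buf, 1, 2*e + 5)[tot] + 3*tot ≤ -5
Before e := e + buf[tot + 2] + 6: store(buf, 1, 2*buf[tot + 2] + 2*e + 17)[tot] + 3*tot ≤ -5
Before skip: store(buf, 1, 2*buf[tot + 2] + 2*e + 17)[tot] + 3*tot ≤ -5
Answer: WP = store(buf, 1, 2*buf[tot + 2] + 2*e + 17)[tot] + 3*tot ≤ -5


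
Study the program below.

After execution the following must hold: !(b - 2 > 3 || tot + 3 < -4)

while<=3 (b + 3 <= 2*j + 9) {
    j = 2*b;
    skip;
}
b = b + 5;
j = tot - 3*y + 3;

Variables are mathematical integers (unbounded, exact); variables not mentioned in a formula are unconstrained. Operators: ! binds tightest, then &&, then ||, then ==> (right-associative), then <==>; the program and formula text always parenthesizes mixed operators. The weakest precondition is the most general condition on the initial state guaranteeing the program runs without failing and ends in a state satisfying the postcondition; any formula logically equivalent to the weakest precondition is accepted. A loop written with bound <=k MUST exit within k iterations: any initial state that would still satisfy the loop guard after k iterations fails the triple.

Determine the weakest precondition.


Working backward. After the program, the postcondition !(b - 2 > 3 || tot + 3 < -4) must hold; in canonical form it is !(b > 5 || tot < -7).
Before j := tot - 3*y + 3: !(b > 5 || tot < -7)
Before b := b + 5: !(b > 0 || tot < -7)
Before the loop (bound <=3), unroll the exhaustion recursion (WP_0 = exit-now case; WP_j = one more guarded iteration, up to j = 3):
  WP_0: (!(b <= 2*j + 6)) && (!(b > 0 || tot < -7))
  WP_1: (b <= 2*j + 6 ==> ((!(3*b >= -6)) && (!(b > 0 || tot < -7)))) && ((!(b <= 2*j + 6)) ==> (!(b > 0 || tot < -7)))
  WP_2: (b <= 2*j + 6 ==> ((3*b >= -6 ==> ((!(3*b >= -6)) && (!(b > 0 || tot < -7)))) && ((!(3*b >= -6)) ==> (!(b > 0 || tot < -7))))) && ((!(b <= 2*j + 6)) ==> (!(b > 0 || tot < -7)))
  WP_3: (b <= 2*j + 6 ==> ((3*b >= -6 ==> ((3*b >= -6 ==> ((!(3*b >= -6)) && (!(b > 0 || tot < -7)))) && ((!(3*b >= -6)) ==> (!(b > 0 || tot < -7))))) && ((!(3*b >= -6)) ==> (!(b > 0 || tot < -7))))) && ((!(b <= 2*j + 6)) ==> (!(b > 0 || tot < -7)))
So before the loop: (b <= 2*j + 6 ==> ((3*b >= -6 ==> ((3*b >= -6 ==> ((!(3*b >= -6)) && (!(b > 0 || tot < -7)))) && ((!(3*b >= -6)) ==> (!(b > 0 || tot < -7))))) && ((!(3*b >= -6)) ==> (!(b > 0 || tot < -7))))) && ((!(b <= 2*j + 6)) ==> (!(b > 0 || tot < -7)))
Answer: WP = (b <= 2*j + 6 ==> ((3*b >= -6 ==> ((3*b >= -6 ==> ((!(3*b >= -6)) && (!(b > 0 || tot < -7)))) && ((!(3*b >= -6)) ==> (!(b > 0 || tot < -7))))) && ((!(3*b >= -6)) ==> (!(b > 0 || tot < -7))))) && ((!(b <= 2*j + 6)) ==> (!(b > 0 || tot < -7)))


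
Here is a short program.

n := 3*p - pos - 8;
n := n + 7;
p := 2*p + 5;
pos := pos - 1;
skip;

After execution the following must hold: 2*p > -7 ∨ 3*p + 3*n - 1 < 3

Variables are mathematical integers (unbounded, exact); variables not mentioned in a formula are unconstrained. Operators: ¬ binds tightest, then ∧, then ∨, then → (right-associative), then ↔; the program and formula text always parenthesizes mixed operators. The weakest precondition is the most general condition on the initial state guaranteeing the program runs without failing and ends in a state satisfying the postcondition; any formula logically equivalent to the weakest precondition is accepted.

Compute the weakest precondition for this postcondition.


Working backward. After the program, the postcondition 2*p > -7 ∨ 3*p + 3*n - 1 < 3 must hold; in canonical form it is 2*p > -7 ∨ 3*n + 3*p < 4.
Before skip: 2*p > -7 ∨ 3*n + 3*p < 4
Before pos := pos - 1: 2*p > -7 ∨ 3*n + 3*p < 4
Before p := 2*p + 5: 4*p > -17 ∨ 3*n + 6*p < -11
Before n := n + 7: 4*p > -17 ∨ 3*n + 6*p < -32
Before n := 3*p - pos - 8: 4*p > -17 ∨ 15*p < 3*pos - 8
Answer: WP = 4*p > -17 ∨ 15*p < 3*pos - 8


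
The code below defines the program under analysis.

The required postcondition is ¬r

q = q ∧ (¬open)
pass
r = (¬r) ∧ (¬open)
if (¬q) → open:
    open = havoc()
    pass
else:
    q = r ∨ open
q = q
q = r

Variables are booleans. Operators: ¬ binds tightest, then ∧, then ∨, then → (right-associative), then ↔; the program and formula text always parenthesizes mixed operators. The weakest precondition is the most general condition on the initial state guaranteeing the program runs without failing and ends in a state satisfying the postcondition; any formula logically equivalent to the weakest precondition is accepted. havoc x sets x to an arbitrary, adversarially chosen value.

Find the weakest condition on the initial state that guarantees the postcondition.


Working backward. After the program, ¬r must hold.
Before q := r: ¬r
Before q := q: ¬r
Then branch requires ¬r; else branch requires ¬r.
Before the if: (((¬q) → open) → (¬r)) ∧ ((¬((¬q) → open)) → (¬r))
Before r := (¬r) ∧ (¬open): (((¬q) → open) → (¬((¬r) ∧ (¬open)))) ∧ ((¬((¬q) → open)) → (¬((¬r) ∧ (¬open))))
Before skip: (((¬q) → open) → (¬((¬r) ∧ (¬open)))) ∧ ((¬((¬q) → open)) → (¬((¬r) ∧ (¬open))))
Before q := q ∧ (¬open): (((¬(q ∧ (¬open))) → open) → (¬((¬r) ∧ (¬open)))) ∧ ((¬((¬(q ∧ (¬open))) → open)) → (¬((¬r) ∧ (¬open))))
Answer: WP = (((¬(q ∧ (¬open))) → open) → (¬((¬r) ∧ (¬open)))) ∧ ((¬((¬(q ∧ (¬open))) → open)) → (¬((¬r) ∧ (¬open))))


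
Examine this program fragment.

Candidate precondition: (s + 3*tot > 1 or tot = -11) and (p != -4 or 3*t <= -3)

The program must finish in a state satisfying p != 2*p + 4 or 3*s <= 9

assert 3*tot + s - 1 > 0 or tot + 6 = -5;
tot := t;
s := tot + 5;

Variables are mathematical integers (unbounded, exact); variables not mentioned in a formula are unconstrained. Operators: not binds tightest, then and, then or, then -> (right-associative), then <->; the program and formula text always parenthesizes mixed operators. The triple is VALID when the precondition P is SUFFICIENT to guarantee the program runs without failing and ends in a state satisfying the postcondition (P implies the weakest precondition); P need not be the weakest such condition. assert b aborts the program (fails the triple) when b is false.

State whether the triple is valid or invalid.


Working backward. After the program, the postcondition p != 2*p + 4 or 3*s <= 9 must hold; in canonical form it is p != -4 or 3*s <= 9.
Before s := tot + 5: p != -4 or 3*tot <= -6
Before tot := t: p != -4 or 3*t <= -6
Before assert 3*tot + s - 1 > 0 or tot + 6 = -5: (s + 3*tot > 1 or tot = -11) and (p != -4 or 3*t <= -6)
The weakest precondition is (s + 3*tot > 1 or tot = -11) and (p != -4 or 3*t <= -6).
Check whether (s + 3*tot > 1 or tot = -11) and (p != -4 or 3*t <= -3) implies it.
Countermodel: at the initial state p = -4, s = 32, t = -1, tot = -10, the precondition holds but the weakest precondition fails.
Answer: invalid


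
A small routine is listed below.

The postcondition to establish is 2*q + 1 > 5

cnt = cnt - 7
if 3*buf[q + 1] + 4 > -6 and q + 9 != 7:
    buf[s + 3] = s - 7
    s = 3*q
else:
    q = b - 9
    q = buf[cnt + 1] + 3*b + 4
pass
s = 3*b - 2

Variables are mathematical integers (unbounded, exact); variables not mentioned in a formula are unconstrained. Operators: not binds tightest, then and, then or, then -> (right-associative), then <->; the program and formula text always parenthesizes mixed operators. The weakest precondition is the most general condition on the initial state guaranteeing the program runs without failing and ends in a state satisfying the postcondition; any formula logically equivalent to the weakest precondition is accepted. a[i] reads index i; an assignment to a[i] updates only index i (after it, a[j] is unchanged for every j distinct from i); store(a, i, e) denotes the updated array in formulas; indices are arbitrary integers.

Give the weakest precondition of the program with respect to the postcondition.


Working backward. After the program, the postcondition 2*q + 1 > 5 must hold; in canonical form it is 2*q > 4.
Before s := 3*b - 2: 2*q > 4
Before skip: 2*q > 4
Then branch requires 2*q > 4; else branch requires 2*buf[cnt + 1] + 6*b > -4.
Before the if: ((3*buf[q + 1] > -10 and q != -2) -> 2*q > 4) and ((not (3*buf[q + 1] > -10 and q != -2)) -> 2*buf[cnt + 1] + 6*b > -4)
Before cnt := cnt - 7: ((3*buf[q + 1] > -10 and q != -2) -> 2*q > 4) and ((not (3*buf[q + 1] > -10 and q != -2)) -> 2*buf[cnt - 6] + 6*b > -4)
Answer: WP = ((3*buf[q + 1] > -10 and q != -2) -> 2*q > 4) and ((not (3*buf[q + 1] > -10 and q != -2)) -> 2*buf[cnt - 6] + 6*b > -4)


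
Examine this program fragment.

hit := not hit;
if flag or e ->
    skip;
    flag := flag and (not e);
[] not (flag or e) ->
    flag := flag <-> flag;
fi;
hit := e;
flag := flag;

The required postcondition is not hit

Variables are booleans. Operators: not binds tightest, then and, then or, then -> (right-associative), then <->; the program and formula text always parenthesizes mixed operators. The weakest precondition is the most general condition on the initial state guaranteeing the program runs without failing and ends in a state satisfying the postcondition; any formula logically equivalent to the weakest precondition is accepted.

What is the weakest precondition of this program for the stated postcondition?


Working backward. After the program, not hit must hold.
Before flag := flag: not hit
Before hit := e: not e
Then branch requires not e; else branch requires not e.
Before the if: ((flag or e) -> (not e)) and ((not (flag or e)) -> (not e))
Before hit := not hit: ((flag or e) -> (not e)) and ((not (flag or e)) -> (not e))
Answer: WP = ((flag or e) -> (not e)) and ((not (flag or e)) -> (not e))


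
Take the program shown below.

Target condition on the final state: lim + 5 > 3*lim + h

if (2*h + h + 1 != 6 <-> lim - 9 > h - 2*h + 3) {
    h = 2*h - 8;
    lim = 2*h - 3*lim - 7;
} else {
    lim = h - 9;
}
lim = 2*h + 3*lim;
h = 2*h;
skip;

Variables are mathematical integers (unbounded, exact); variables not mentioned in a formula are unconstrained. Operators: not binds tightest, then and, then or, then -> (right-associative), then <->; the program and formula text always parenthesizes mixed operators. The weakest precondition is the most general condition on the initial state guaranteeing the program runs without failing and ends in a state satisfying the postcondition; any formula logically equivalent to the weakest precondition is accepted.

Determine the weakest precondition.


Working backward. After the program, the postcondition lim + 5 > 3*lim + h must hold; in canonical form it is h + 2*lim < 5.
Before skip: h + 2*lim < 5
Before h := 2*h: 2*h + 2*lim < 5
Before lim := 2*h + 3*lim: 6*h + 6*lim < 5
Then branch requires 36*h < 18*lim + 191; else branch requires 12*h < 59.
Before the if: ((3*h != 5 <-> h + lim > 12) -> 36*h < 18*lim + 191) and ((not (3*h != 5 <-> h + lim > 12)) -> 12*h < 59)
Answer: WP = ((3*h != 5 <-> h + lim > 12) -> 36*h < 18*lim + 191) and ((not (3*h != 5 <-> h + lim > 12)) -> 12*h < 59)


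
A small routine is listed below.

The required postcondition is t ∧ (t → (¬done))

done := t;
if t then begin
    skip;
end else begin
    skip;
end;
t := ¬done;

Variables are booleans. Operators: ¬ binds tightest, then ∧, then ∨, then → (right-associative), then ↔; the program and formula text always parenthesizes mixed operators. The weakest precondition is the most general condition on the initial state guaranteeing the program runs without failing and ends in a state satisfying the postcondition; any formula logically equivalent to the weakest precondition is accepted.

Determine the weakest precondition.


Working backward. After the program, t ∧ (t → (¬done)) must hold.
Before t := ¬done: ¬done
Then branch requires ¬done; else branch requires ¬done.
Before the if: (t → (¬done)) ∧ ((¬t) → (¬done))
Before done := t: t → (¬t)
Answer: WP = t → (¬t)


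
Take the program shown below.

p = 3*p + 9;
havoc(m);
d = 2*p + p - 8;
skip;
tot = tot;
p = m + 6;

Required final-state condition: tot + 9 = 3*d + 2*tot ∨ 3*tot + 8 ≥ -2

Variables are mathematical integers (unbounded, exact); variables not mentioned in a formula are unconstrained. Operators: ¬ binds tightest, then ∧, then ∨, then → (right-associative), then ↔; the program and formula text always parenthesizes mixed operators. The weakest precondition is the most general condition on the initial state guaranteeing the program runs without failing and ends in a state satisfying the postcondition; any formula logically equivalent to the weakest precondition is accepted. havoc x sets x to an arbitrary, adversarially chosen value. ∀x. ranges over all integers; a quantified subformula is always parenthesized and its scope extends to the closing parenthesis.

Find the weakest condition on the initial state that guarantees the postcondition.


Working backward. After the program, the postcondition tot + 9 = 3*d + 2*tot ∨ 3*tot + 8 ≥ -2 must hold; in canonical form it is 3*d + tot = 9 ∨ 3*tot ≥ -10.
Before p := m + 6: 3*d + tot = 9 ∨ 3*tot ≥ -10
Before tot := tot: 3*d + tot = 9 ∨ 3*tot ≥ -10
Before skip: 3*d + tot = 9 ∨ 3*tot ≥ -10
Before d := 2*p + p - 8: 9*p + tot = 33 ∨ 3*tot ≥ -10
Before havoc m: 9*p + tot = 33 ∨ 3*tot ≥ -10
Before p := 3*p + 9: 27*p + tot = -48 ∨ 3*tot ≥ -10
Answer: WP = 27*p + tot = -48 ∨ 3*tot ≥ -10


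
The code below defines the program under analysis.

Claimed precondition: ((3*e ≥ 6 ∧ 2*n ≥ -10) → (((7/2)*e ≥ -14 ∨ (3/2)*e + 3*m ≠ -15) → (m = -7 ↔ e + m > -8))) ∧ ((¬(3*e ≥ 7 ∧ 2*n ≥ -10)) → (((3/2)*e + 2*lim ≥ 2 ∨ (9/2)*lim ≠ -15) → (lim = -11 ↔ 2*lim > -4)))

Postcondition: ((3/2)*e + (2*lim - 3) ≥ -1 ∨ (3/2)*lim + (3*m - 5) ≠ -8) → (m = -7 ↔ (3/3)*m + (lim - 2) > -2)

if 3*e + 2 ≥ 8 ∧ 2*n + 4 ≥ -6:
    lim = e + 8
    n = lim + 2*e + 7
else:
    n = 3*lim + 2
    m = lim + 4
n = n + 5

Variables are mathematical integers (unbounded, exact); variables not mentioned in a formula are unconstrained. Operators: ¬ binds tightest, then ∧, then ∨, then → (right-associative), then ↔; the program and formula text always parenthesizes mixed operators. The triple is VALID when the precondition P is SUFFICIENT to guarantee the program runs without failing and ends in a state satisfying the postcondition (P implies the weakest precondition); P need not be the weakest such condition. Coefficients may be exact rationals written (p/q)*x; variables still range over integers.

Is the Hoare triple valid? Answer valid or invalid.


Working backward. After the program, the postcondition ((3/2)*e + (2*lim - 3) ≥ -1 ∨ (3/2)*lim + (3*m - 5) ≠ -8) → (m = -7 ↔ (3/3)*m + (lim - 2) > -2) must hold; in canonical form it is ((3/2)*e + 2*lim ≥ 2 ∨ (3/2)*lim + 3*m ≠ -3) → (m = -7 ↔ lim + m > 0).
Before n := n + 5: ((3/2)*e + 2*lim ≥ 2 ∨ (3/2)*lim + 3*m ≠ -3) → (m = -7 ↔ lim + m > 0)
Then branch requires ((7/2)*e ≥ -14 ∨ (3/2)*e + 3*m ≠ -15) → (m = -7 ↔ e + m > -8); else branch requires ((3/2)*e + 2*lim ≥ 2 ∨ (9/2)*lim ≠ -15) → (lim = -11 ↔ 2*lim > -4).
Before the if: ((3*e ≥ 6 ∧ 2*n ≥ -10) → (((7/2)*e ≥ -14 ∨ (3/2)*e + 3*m ≠ -15) → (m = -7 ↔ e + m > -8))) ∧ ((¬(3*e ≥ 6 ∧ 2*n ≥ -10)) → (((3/2)*e + 2*lim ≥ 2 ∨ (9/2)*lim ≠ -15) → (lim = -11 ↔ 2*lim > -4)))
The weakest precondition is ((3*e ≥ 6 ∧ 2*n ≥ -10) → (((7/2)*e ≥ -14 ∨ (3/2)*e + 3*m ≠ -15) → (m = -7 ↔ e + m > -8))) ∧ ((¬(3*e ≥ 6 ∧ 2*n ≥ -10)) → (((3/2)*e + 2*lim ≥ 2 ∨ (9/2)*lim ≠ -15) → (lim = -11 ↔ 2*lim > -4))).
Check whether ((3*e ≥ 6 ∧ 2*n ≥ -10) → (((7/2)*e ≥ -14 ∨ (3/2)*e + 3*m ≠ -15) → (m = -7 ↔ e + m > -8))) ∧ ((¬(3*e ≥ 7 ∧ 2*n ≥ -10)) → (((3/2)*e + 2*lim ≥ 2 ∨ (9/2)*lim ≠ -15) → (lim = -11 ↔ 2*lim > -4))) implies it.
Every state satisfying the precondition satisfies the weakest precondition: the implication holds.
Answer: valid


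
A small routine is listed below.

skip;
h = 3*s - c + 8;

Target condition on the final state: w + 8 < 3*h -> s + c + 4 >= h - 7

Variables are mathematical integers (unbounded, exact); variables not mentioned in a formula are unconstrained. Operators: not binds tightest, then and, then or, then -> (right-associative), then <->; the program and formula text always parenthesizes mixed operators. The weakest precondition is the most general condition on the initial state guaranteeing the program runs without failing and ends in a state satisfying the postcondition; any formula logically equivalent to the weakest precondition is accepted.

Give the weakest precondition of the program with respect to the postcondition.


Working backward. After the program, the postcondition w + 8 < 3*h -> s + c + 4 >= h - 7 must hold; in canonical form it is w < 3*h - 8 -> c + s >= h - 11.
Before h := 3*s - c + 8: 3*c + w < 9*s + 16 -> 2*c >= 2*s - 3
Before skip: 3*c + w < 9*s + 16 -> 2*c >= 2*s - 3
Answer: WP = 3*c + w < 9*s + 16 -> 2*c >= 2*s - 3


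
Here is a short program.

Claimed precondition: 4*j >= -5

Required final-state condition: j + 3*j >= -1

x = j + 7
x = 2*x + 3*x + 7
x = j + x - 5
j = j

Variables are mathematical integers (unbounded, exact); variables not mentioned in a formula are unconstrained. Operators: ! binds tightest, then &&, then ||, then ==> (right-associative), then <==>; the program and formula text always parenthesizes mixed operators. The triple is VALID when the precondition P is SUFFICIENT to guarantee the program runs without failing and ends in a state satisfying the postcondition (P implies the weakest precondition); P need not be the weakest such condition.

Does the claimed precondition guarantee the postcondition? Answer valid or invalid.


Working backward. After the program, the postcondition j + 3*j >= -1 must hold; in canonical form it is 4*j >= -1.
Before j := j: 4*j >= -1
Before x := j + x - 5: 4*j >= -1
Before x := 2*x + 3*x + 7: 4*j >= -1
Before x := j + 7: 4*j >= -1
The weakest precondition is 4*j >= -1.
Check whether 4*j >= -5 implies it.
Countermodel: at the initial state j = -1, the precondition holds but the weakest precondition fails.
Answer: invalid


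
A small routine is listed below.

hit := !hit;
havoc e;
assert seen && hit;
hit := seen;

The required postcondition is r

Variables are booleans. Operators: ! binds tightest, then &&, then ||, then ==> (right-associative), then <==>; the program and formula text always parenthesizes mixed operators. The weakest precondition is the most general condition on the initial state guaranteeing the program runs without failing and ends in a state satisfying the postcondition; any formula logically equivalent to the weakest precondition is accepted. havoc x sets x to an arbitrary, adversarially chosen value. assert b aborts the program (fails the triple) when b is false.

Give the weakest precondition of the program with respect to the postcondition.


Working backward. After the program, r must hold.
Before hit := seen: r
Before assert seen && hit: seen && hit && r
Before havoc e: seen && hit && r
Before hit := !hit: seen && (!hit) && r
Answer: WP = seen && (!hit) && r


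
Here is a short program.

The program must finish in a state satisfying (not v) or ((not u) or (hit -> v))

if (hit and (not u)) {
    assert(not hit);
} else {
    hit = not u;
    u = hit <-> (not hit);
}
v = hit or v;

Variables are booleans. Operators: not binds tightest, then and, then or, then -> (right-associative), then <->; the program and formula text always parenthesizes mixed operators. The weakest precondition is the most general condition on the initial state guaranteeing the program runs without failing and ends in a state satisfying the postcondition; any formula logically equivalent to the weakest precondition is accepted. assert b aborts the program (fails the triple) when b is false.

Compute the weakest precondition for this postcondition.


Working backward. After the program, the postcondition (not v) or ((not u) or (hit -> v)) must hold; in canonical form it is (not v) or (not u) or (hit -> v).
Before v := hit or v: (not (hit or v)) or (not u) or (hit -> (hit or v))
Then branch requires (not hit) and ((not (hit or v)) or (not u) or (hit -> (hit or v))); else branch requires (not ((not u) or v)) or (not ((not u) <-> u)) or ((not u) -> ((not u) or v)).
Before the if: ((hit and (not u)) -> ((not hit) and ((not (hit or v)) or (not u) or (hit -> (hit or v))))) and ((not (hit and (not u))) -> ((not ((not u) or v)) or (not ((not u) <-> u)) or ((not u) -> ((not u) or v))))
Answer: WP = ((hit and (not u)) -> ((not hit) and ((not (hit or v)) or (not u) or (hit -> (hit or v))))) and ((not (hit and (not u))) -> ((not ((not u) or v)) or (not ((not u) <-> u)) or ((not u) -> ((not u) or v))))


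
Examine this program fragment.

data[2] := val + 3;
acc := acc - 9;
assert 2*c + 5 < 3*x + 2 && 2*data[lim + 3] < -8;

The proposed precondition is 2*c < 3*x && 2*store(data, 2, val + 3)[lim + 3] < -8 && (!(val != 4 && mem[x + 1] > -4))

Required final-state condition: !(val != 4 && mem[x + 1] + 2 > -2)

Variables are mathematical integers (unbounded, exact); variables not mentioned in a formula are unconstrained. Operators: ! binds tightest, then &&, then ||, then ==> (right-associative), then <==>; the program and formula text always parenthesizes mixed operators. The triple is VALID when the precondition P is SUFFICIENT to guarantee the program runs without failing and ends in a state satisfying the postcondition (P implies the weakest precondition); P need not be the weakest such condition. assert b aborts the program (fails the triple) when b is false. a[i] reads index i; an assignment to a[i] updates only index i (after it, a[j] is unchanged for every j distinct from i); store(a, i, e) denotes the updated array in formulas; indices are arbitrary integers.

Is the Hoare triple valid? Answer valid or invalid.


Working backward. After the program, the postcondition !(val != 4 && mem[x + 1] + 2 > -2) must hold; in canonical form it is !(val != 4 && mem[x + 1] > -4).
Before assert 2*c + 5 < 3*x + 2 && 2*data[lim + 3] < -8: 2*c < 3*x - 3 && 2*data[lim + 3] < -8 && (!(val != 4 && mem[x + 1] > -4))
Before acc := acc - 9: 2*c < 3*x - 3 && 2*data[lim + 3] < -8 && (!(val != 4 && mem[x + 1] > -4))
Before data[2] := val + 3: 2*c < 3*x - 3 && 2*store(data, 2, val + 3)[lim + 3] < -8 && (!(val != 4 && mem[x + 1] > -4))
The weakest precondition is 2*c < 3*x - 3 && 2*store(data, 2, val + 3)[lim + 3] < -8 && (!(val != 4 && mem[x + 1] > -4)).
Check whether 2*c < 3*x && 2*store(data, 2, val + 3)[lim + 3] < -8 && (!(val != 4 && mem[x + 1] > -4)) implies it.
Countermodel: at the initial state c = -2, data = {[0] = 8, [2] = 8, elsewhere 8}, lim = -1, mem = {[0] = -4, [2] = -4, elsewhere -4}, val = -8, x = -1, the precondition holds but the weakest precondition fails.
Answer: invalid
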